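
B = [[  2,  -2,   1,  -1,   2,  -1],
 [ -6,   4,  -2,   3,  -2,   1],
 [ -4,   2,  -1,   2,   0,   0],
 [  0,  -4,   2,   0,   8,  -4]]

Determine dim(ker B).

Row reduce to echelon form.
R2 ← R2 + (3)·R1: [0, -2, 1, 0, 4, -2]
R3 ← R3 + (2)·R1: [0, -2, 1, 0, 4, -2]
R3 ← R3 − R2: [0, 0, 0, 0, 0, 0]
R4 ← R4 − (2)·R2: [0, 0, 0, 0, 0, 0]
2 nonzero rows, so rank(B) = 2.
B has 6 columns; by rank–nullity, nullity = 6 − 2 = 4.

4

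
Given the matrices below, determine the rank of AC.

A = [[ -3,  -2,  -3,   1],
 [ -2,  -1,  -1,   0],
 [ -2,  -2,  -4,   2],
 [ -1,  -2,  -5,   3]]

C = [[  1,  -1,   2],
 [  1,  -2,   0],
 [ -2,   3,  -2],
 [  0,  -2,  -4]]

2

First compute AC:
[[  1,  -4,  -4],
 [ -1,   1,  -2],
 [  4, -10,  -4],
 [  7, -16,  -4]]
Now row reduce the product.
R2 ← R2 + R1: [0, -3, -6]
R3 ← R3 − (4)·R1: [0, 6, 12]
R4 ← R4 − (7)·R1: [0, 12, 24]
R3 ← R3 + (2)·R2: [0, 0, 0]
R4 ← R4 + (4)·R2: [0, 0, 0]
2 nonzero rows, so rank(AC) = 2.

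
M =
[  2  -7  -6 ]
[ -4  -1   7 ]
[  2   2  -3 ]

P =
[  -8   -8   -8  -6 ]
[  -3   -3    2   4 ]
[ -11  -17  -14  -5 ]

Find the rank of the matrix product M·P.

2

First compute MP:
[[ 71, 107,  54, -10],
 [-42, -84, -68, -15],
 [ 11,  29,  30,  11]]
Now row reduce the product.
R2 ← R2 + (42/71)·R1: [0, -1470/71, -2560/71, -1485/71]
R3 ← R3 − (11/71)·R1: [0, 882/71, 1536/71, 891/71]
R3 ← R3 + (3/5)·R2: [0, 0, 0, 0]
2 nonzero rows, so rank(MP) = 2.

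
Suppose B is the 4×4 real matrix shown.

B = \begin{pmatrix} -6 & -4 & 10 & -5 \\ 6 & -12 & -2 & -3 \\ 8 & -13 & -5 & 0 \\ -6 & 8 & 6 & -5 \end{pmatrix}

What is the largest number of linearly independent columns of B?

Row reduce to echelon form.
R2 ← R2 + R1: [0, -16, 8, -8]
R3 ← R3 + (4/3)·R1: [0, -55/3, 25/3, -20/3]
R4 ← R4 − R1: [0, 12, -4, 0]
R3 ← R3 − (55/48)·R2: [0, 0, -5/6, 5/2]
R4 ← R4 + (3/4)·R2: [0, 0, 2, -6]
R4 ← R4 + (12/5)·R3: [0, 0, 0, 0]
Echelon form has 3 nonzero rows, so rank(B) = 3.
The rank gives the maximum number of linearly independent columns: 3.

3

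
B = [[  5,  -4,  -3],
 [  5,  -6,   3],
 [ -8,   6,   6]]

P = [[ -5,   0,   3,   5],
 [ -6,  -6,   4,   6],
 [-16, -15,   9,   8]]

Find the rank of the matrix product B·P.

First compute BP:
[[ 47,  69, -28, -23],
 [-37,  -9,  18,  13],
 [-92, -126,  54,  44]]
Now row reduce the product.
R2 ← R2 + (37/47)·R1: [0, 2130/47, -190/47, -240/47]
R3 ← R3 + (92/47)·R1: [0, 426/47, -38/47, -48/47]
R3 ← R3 − (1/5)·R2: [0, 0, 0, 0]
2 nonzero rows, so rank(BP) = 2.

2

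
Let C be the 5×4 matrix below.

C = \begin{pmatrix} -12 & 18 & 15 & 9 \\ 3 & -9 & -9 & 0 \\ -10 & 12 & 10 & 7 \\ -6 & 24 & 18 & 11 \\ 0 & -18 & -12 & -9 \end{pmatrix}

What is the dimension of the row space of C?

Row reduce to echelon form.
R2 ← R2 + (1/4)·R1: [0, -9/2, -21/4, 9/4]
R3 ← R3 − (5/6)·R1: [0, -3, -5/2, -1/2]
R4 ← R4 − (1/2)·R1: [0, 15, 21/2, 13/2]
R3 ← R3 − (2/3)·R2: [0, 0, 1, -2]
R4 ← R4 + (10/3)·R2: [0, 0, -7, 14]
R5 ← R5 − (4)·R2: [0, 0, 9, -18]
R4 ← R4 + (7)·R3: [0, 0, 0, 0]
R5 ← R5 − (9)·R3: [0, 0, 0, 0]
Echelon form has 3 nonzero rows, so rank(C) = 3.
The row space has dimension equal to the rank: 3.

3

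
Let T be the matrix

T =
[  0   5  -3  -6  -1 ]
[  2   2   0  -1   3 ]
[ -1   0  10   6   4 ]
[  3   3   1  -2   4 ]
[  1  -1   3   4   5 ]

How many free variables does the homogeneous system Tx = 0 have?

0

Row reduce to echelon form.
Swap R1 ↔ R2
R3 ← R3 + (1/2)·R1: [0, 1, 10, 11/2, 11/2]
R4 ← R4 − (3/2)·R1: [0, 0, 1, -1/2, -1/2]
R5 ← R5 − (1/2)·R1: [0, -2, 3, 9/2, 7/2]
R3 ← R3 − (1/5)·R2: [0, 0, 53/5, 67/10, 57/10]
R5 ← R5 + (2/5)·R2: [0, 0, 9/5, 21/10, 31/10]
R4 ← R4 − (5/53)·R3: [0, 0, 0, -60/53, -55/53]
R5 ← R5 − (9/53)·R3: [0, 0, 0, 51/53, 113/53]
R5 ← R5 + (17/20)·R4: [0, 0, 0, 0, 5/4]
5 nonzero rows, so rank(T) = 5.
T has 5 columns; by rank–nullity, nullity = 5 − 5 = 0.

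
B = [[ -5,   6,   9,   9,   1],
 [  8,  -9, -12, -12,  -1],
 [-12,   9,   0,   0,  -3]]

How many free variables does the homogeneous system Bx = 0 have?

3

Row reduce to echelon form.
R2 ← R2 + (8/5)·R1: [0, 3/5, 12/5, 12/5, 3/5]
R3 ← R3 − (12/5)·R1: [0, -27/5, -108/5, -108/5, -27/5]
R3 ← R3 + (9)·R2: [0, 0, 0, 0, 0]
2 nonzero rows, so rank(B) = 2.
B has 5 columns; by rank–nullity, nullity = 5 − 2 = 3.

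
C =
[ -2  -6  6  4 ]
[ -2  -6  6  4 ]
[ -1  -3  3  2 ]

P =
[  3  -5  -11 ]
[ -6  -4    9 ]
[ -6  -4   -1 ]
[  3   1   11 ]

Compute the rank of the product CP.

1

First compute CP:
[[  6,  14,   6],
 [  6,  14,   6],
 [  3,   7,   3]]
Now row reduce the product.
R2 ← R2 − R1: [0, 0, 0]
R3 ← R3 − (1/2)·R1: [0, 0, 0]
1 nonzero row, so rank(CP) = 1.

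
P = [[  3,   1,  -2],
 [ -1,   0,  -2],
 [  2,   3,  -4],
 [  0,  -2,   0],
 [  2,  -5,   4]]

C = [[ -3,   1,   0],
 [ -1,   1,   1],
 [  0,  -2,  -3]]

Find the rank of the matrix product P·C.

2

First compute PC:
[[-10,   8,   7],
 [  3,   3,   6],
 [ -9,  13,  15],
 [  2,  -2,  -2],
 [ -1, -11, -17]]
Now row reduce the product.
R2 ← R2 + (3/10)·R1: [0, 27/5, 81/10]
R3 ← R3 − (9/10)·R1: [0, 29/5, 87/10]
R4 ← R4 + (1/5)·R1: [0, -2/5, -3/5]
R5 ← R5 − (1/10)·R1: [0, -59/5, -177/10]
R3 ← R3 − (29/27)·R2: [0, 0, 0]
R4 ← R4 + (2/27)·R2: [0, 0, 0]
R5 ← R5 + (59/27)·R2: [0, 0, 0]
2 nonzero rows, so rank(PC) = 2.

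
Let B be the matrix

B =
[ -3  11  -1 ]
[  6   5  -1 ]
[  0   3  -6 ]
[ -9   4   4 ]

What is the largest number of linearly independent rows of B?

3

Row reduce to echelon form.
R2 ← R2 + (2)·R1: [0, 27, -3]
R4 ← R4 − (3)·R1: [0, -29, 7]
R3 ← R3 − (1/9)·R2: [0, 0, -17/3]
R4 ← R4 + (29/27)·R2: [0, 0, 34/9]
R4 ← R4 + (2/3)·R3: [0, 0, 0]
Echelon form has 3 nonzero rows, so rank(B) = 3.
The rank gives the maximum number of linearly independent rows: 3.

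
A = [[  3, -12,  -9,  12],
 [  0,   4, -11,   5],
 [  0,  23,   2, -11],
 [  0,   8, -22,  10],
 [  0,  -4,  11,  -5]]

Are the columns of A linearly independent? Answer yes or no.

no

Row reduce A to echelon form.
R3 ← R3 − (23/4)·R2: [0, 0, 261/4, -159/4]
R4 ← R4 − (2)·R2: [0, 0, 0, 0]
R5 ← R5 + R2: [0, 0, 0, 0]
3 pivots among 4 columns.
Only 3 < 4 pivot columns, so the columns are linearly dependent.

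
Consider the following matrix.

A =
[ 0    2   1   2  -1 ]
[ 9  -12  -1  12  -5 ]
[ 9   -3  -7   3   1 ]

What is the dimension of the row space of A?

3

Row reduce to echelon form.
Swap R1 ↔ R2
R3 ← R3 − R1: [0, 9, -6, -9, 6]
R3 ← R3 − (9/2)·R2: [0, 0, -21/2, -18, 21/2]
Echelon form has 3 nonzero rows, so rank(A) = 3.
The row space has dimension equal to the rank: 3.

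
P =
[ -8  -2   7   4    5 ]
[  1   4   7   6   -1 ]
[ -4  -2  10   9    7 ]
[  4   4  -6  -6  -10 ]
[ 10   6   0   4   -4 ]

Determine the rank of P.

Row reduce to echelon form.
R2 ← R2 + (1/8)·R1: [0, 15/4, 63/8, 13/2, -3/8]
R3 ← R3 − (1/2)·R1: [0, -1, 13/2, 7, 9/2]
R4 ← R4 + (1/2)·R1: [0, 3, -5/2, -4, -15/2]
R5 ← R5 + (5/4)·R1: [0, 7/2, 35/4, 9, 9/4]
R3 ← R3 + (4/15)·R2: [0, 0, 43/5, 131/15, 22/5]
R4 ← R4 − (4/5)·R2: [0, 0, -44/5, -46/5, -36/5]
R5 ← R5 − (14/15)·R2: [0, 0, 7/5, 44/15, 13/5]
R4 ← R4 + (44/43)·R3: [0, 0, 0, -34/129, -116/43]
R5 ← R5 − (7/43)·R3: [0, 0, 0, 65/43, 81/43]
R5 ← R5 + (195/34)·R4: [0, 0, 0, 0, -231/17]
Echelon form has 5 nonzero rows, so rank(P) = 5.

5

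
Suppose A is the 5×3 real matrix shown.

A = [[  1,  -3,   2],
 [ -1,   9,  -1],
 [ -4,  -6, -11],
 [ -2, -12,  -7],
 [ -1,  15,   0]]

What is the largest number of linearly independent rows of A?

2

Row reduce to echelon form.
R2 ← R2 + R1: [0, 6, 1]
R3 ← R3 + (4)·R1: [0, -18, -3]
R4 ← R4 + (2)·R1: [0, -18, -3]
R5 ← R5 + R1: [0, 12, 2]
R3 ← R3 + (3)·R2: [0, 0, 0]
R4 ← R4 + (3)·R2: [0, 0, 0]
R5 ← R5 − (2)·R2: [0, 0, 0]
Echelon form has 2 nonzero rows, so rank(A) = 2.
The rank gives the maximum number of linearly independent rows: 2.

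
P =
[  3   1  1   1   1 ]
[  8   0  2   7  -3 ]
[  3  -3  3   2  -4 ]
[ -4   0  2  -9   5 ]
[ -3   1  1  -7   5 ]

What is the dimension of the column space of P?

Row reduce to echelon form.
R2 ← R2 − (8/3)·R1: [0, -8/3, -2/3, 13/3, -17/3]
R3 ← R3 − R1: [0, -4, 2, 1, -5]
R4 ← R4 + (4/3)·R1: [0, 4/3, 10/3, -23/3, 19/3]
R5 ← R5 + R1: [0, 2, 2, -6, 6]
R3 ← R3 − (3/2)·R2: [0, 0, 3, -11/2, 7/2]
R4 ← R4 + (1/2)·R2: [0, 0, 3, -11/2, 7/2]
R5 ← R5 + (3/4)·R2: [0, 0, 3/2, -11/4, 7/4]
R4 ← R4 − R3: [0, 0, 0, 0, 0]
R5 ← R5 − (1/2)·R3: [0, 0, 0, 0, 0]
Echelon form has 3 nonzero rows, so rank(P) = 3.
The column space has dimension equal to the rank: 3.

3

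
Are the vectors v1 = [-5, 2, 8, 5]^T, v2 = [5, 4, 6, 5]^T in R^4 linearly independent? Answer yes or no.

Form the matrix with these vectors as rows and row reduce.
R2 ← R2 + R1: [0, 6, 14, 10]
2 nonzero rows, so the 2 vectors span a space of dimension 2.
Since 2 = 2, the vectors are linearly independent.

yes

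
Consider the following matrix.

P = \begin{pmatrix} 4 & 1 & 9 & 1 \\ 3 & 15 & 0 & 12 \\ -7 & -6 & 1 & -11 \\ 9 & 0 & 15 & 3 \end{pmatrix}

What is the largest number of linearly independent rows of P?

3

Row reduce to echelon form.
R2 ← R2 − (3/4)·R1: [0, 57/4, -27/4, 45/4]
R3 ← R3 + (7/4)·R1: [0, -17/4, 67/4, -37/4]
R4 ← R4 − (9/4)·R1: [0, -9/4, -21/4, 3/4]
R3 ← R3 + (17/57)·R2: [0, 0, 280/19, -112/19]
R4 ← R4 + (3/19)·R2: [0, 0, -120/19, 48/19]
R4 ← R4 + (3/7)·R3: [0, 0, 0, 0]
Echelon form has 3 nonzero rows, so rank(P) = 3.
The rank gives the maximum number of linearly independent rows: 3.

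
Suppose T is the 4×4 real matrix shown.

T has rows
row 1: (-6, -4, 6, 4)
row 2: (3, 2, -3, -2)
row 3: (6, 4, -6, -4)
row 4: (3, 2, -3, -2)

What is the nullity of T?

3

Row reduce to echelon form.
R2 ← R2 + (1/2)·R1: [0, 0, 0, 0]
R3 ← R3 + R1: [0, 0, 0, 0]
R4 ← R4 + (1/2)·R1: [0, 0, 0, 0]
1 nonzero row, so rank(T) = 1.
T has 4 columns; by rank–nullity, nullity = 4 − 1 = 3.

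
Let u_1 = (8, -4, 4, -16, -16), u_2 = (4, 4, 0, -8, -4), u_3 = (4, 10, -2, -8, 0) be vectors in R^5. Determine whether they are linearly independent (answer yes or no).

Form the matrix with these vectors as rows and row reduce.
R2 ← R2 − (1/2)·R1: [0, 6, -2, 0, 4]
R3 ← R3 − (1/2)·R1: [0, 12, -4, 0, 8]
R3 ← R3 − (2)·R2: [0, 0, 0, 0, 0]
2 nonzero rows, so the 3 vectors span a space of dimension 2.
Since 2 < 3, the vectors are linearly dependent.

no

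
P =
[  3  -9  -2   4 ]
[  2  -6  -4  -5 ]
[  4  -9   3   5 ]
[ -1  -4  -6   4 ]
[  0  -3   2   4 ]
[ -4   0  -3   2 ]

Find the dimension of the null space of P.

0

Row reduce to echelon form.
R2 ← R2 − (2/3)·R1: [0, 0, -8/3, -23/3]
R3 ← R3 − (4/3)·R1: [0, 3, 17/3, -1/3]
R4 ← R4 + (1/3)·R1: [0, -7, -20/3, 16/3]
R6 ← R6 + (4/3)·R1: [0, -12, -17/3, 22/3]
Swap R2 ↔ R3
R4 ← R4 + (7/3)·R2: [0, 0, 59/9, 41/9]
R5 ← R5 + R2: [0, 0, 23/3, 11/3]
R6 ← R6 + (4)·R2: [0, 0, 17, 6]
R4 ← R4 + (59/24)·R3: [0, 0, 0, -343/24]
R5 ← R5 + (23/8)·R3: [0, 0, 0, -147/8]
R6 ← R6 + (51/8)·R3: [0, 0, 0, -343/8]
R5 ← R5 − (9/7)·R4: [0, 0, 0, 0]
R6 ← R6 − (3)·R4: [0, 0, 0, 0]
4 nonzero rows, so rank(P) = 4.
P has 4 columns; by rank–nullity, nullity = 4 − 4 = 0.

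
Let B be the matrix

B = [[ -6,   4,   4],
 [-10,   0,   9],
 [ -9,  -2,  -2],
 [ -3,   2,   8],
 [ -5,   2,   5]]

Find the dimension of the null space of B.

Row reduce to echelon form.
R2 ← R2 − (5/3)·R1: [0, -20/3, 7/3]
R3 ← R3 − (3/2)·R1: [0, -8, -8]
R4 ← R4 − (1/2)·R1: [0, 0, 6]
R5 ← R5 − (5/6)·R1: [0, -4/3, 5/3]
R3 ← R3 − (6/5)·R2: [0, 0, -54/5]
R5 ← R5 − (1/5)·R2: [0, 0, 6/5]
R4 ← R4 + (5/9)·R3: [0, 0, 0]
R5 ← R5 + (1/9)·R3: [0, 0, 0]
3 nonzero rows, so rank(B) = 3.
B has 3 columns; by rank–nullity, nullity = 3 − 3 = 0.

0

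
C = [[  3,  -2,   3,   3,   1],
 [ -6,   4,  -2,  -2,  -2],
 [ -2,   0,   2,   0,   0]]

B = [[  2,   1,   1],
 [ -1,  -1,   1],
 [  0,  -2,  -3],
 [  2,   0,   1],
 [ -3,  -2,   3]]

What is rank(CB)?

First compute CB:
[[ 11,  -3,  -2],
 [-14,  -2,  -4],
 [ -4,  -6,  -8]]
Now row reduce the product.
R2 ← R2 + (14/11)·R1: [0, -64/11, -72/11]
R3 ← R3 + (4/11)·R1: [0, -78/11, -96/11]
R3 ← R3 − (39/32)·R2: [0, 0, -3/4]
3 nonzero rows, so rank(CB) = 3.

3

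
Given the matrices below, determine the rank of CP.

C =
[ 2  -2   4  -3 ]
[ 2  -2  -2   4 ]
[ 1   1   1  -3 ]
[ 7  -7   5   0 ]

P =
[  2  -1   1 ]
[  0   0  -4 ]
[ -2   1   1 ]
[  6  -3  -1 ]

First compute CP:
[[-22,  11,  17],
 [ 32, -16,   4],
 [-18,   9,   1],
 [  4,  -2,  40]]
Now row reduce the product.
R2 ← R2 + (16/11)·R1: [0, 0, 316/11]
R3 ← R3 − (9/11)·R1: [0, 0, -142/11]
R4 ← R4 + (2/11)·R1: [0, 0, 474/11]
R3 ← R3 + (71/158)·R2: [0, 0, 0]
R4 ← R4 − (3/2)·R2: [0, 0, 0]
2 nonzero rows, so rank(CP) = 2.

2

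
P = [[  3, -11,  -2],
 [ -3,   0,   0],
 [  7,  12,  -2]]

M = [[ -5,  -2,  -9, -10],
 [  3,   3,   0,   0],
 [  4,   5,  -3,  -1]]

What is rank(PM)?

First compute PM:
[[-56, -49, -21, -28],
 [ 15,   6,  27,  30],
 [ -7,  12, -57, -68]]
Now row reduce the product.
R2 ← R2 + (15/56)·R1: [0, -57/8, 171/8, 45/2]
R3 ← R3 − (1/8)·R1: [0, 145/8, -435/8, -129/2]
R3 ← R3 + (145/57)·R2: [0, 0, 0, -138/19]
3 nonzero rows, so rank(PM) = 3.

3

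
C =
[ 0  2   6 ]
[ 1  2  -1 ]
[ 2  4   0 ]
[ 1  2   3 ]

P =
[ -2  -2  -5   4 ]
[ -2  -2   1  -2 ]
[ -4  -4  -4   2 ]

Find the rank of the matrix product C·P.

2

First compute CP:
[[-28, -28, -22,   8],
 [ -2,  -2,   1,  -2],
 [-12, -12,  -6,   0],
 [-18, -18, -15,   6]]
Now row reduce the product.
R2 ← R2 − (1/14)·R1: [0, 0, 18/7, -18/7]
R3 ← R3 − (3/7)·R1: [0, 0, 24/7, -24/7]
R4 ← R4 − (9/14)·R1: [0, 0, -6/7, 6/7]
R3 ← R3 − (4/3)·R2: [0, 0, 0, 0]
R4 ← R4 + (1/3)·R2: [0, 0, 0, 0]
2 nonzero rows, so rank(CP) = 2.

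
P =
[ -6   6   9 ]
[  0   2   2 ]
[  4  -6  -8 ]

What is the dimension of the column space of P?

2

Row reduce to echelon form.
R3 ← R3 + (2/3)·R1: [0, -2, -2]
R3 ← R3 + R2: [0, 0, 0]
Echelon form has 2 nonzero rows, so rank(P) = 2.
The column space has dimension equal to the rank: 2.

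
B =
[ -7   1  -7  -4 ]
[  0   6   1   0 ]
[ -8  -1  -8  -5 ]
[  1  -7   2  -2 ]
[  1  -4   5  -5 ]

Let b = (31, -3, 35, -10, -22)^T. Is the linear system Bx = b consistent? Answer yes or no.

Row reduce the augmented matrix [B | b].
R3 ← R3 − (8/7)·R1: [0, -15/7, 0, -3/7, -3/7]
R4 ← R4 + (1/7)·R1: [0, -48/7, 1, -18/7, -39/7]
R5 ← R5 + (1/7)·R1: [0, -27/7, 4, -39/7, -123/7]
R3 ← R3 + (5/14)·R2: [0, 0, 5/14, -3/7, -3/2]
R4 ← R4 + (8/7)·R2: [0, 0, 15/7, -18/7, -9]
R5 ← R5 + (9/14)·R2: [0, 0, 65/14, -39/7, -39/2]
R4 ← R4 − (6)·R3: [0, 0, 0, 0, 0]
R5 ← R5 − (13)·R3: [0, 0, 0, 0, 0]
The echelon form has 3 nonzero rows, and every pivot lies in the first 4 columns, so rank(B) = rank([B|b]) = 3.
The system is consistent.

yes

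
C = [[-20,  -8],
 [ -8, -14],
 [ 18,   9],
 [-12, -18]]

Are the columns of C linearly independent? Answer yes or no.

Row reduce C to echelon form.
R2 ← R2 − (2/5)·R1: [0, -54/5]
R3 ← R3 + (9/10)·R1: [0, 9/5]
R4 ← R4 − (3/5)·R1: [0, -66/5]
R3 ← R3 + (1/6)·R2: [0, 0]
R4 ← R4 − (11/9)·R2: [0, 0]
2 pivots among 2 columns.
Every column is a pivot column, so the columns are linearly independent.

yes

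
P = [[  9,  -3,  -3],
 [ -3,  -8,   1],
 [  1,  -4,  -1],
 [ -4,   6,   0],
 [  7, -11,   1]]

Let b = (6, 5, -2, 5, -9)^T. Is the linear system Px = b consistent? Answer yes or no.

no

Row reduce the augmented matrix [P | b].
R2 ← R2 + (1/3)·R1: [0, -9, 0, 7]
R3 ← R3 − (1/9)·R1: [0, -11/3, -2/3, -8/3]
R4 ← R4 + (4/9)·R1: [0, 14/3, -4/3, 23/3]
R5 ← R5 − (7/9)·R1: [0, -26/3, 10/3, -41/3]
R3 ← R3 − (11/27)·R2: [0, 0, -2/3, -149/27]
R4 ← R4 + (14/27)·R2: [0, 0, -4/3, 305/27]
R5 ← R5 − (26/27)·R2: [0, 0, 10/3, -551/27]
R4 ← R4 − (2)·R3: [0, 0, 0, 67/3]
R5 ← R5 + (5)·R3: [0, 0, 0, -48]
R5 ← R5 + (144/67)·R4: [0, 0, 0, 0]
The echelon form has 4 nonzero rows; the last pivot sits in the augmented column, so rank(P) = 3 but rank([P|b]) = 4.
Since the ranks differ, the system is inconsistent.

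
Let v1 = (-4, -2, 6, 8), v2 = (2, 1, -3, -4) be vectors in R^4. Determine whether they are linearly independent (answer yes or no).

Form the matrix with these vectors as rows and row reduce.
R2 ← R2 + (1/2)·R1: [0, 0, 0, 0]
1 nonzero row, so the 2 vectors span a space of dimension 1.
Since 1 < 2, the vectors are linearly dependent.

no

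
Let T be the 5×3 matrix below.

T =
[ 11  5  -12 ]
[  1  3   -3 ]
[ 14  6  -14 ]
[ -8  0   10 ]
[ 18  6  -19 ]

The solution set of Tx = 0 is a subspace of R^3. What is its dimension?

Row reduce to echelon form.
R2 ← R2 − (1/11)·R1: [0, 28/11, -21/11]
R3 ← R3 − (14/11)·R1: [0, -4/11, 14/11]
R4 ← R4 + (8/11)·R1: [0, 40/11, 14/11]
R5 ← R5 − (18/11)·R1: [0, -24/11, 7/11]
R3 ← R3 + (1/7)·R2: [0, 0, 1]
R4 ← R4 − (10/7)·R2: [0, 0, 4]
R5 ← R5 + (6/7)·R2: [0, 0, -1]
R4 ← R4 − (4)·R3: [0, 0, 0]
R5 ← R5 + R3: [0, 0, 0]
3 nonzero rows, so rank(T) = 3.
T has 3 columns; by rank–nullity, nullity = 3 − 3 = 0.

0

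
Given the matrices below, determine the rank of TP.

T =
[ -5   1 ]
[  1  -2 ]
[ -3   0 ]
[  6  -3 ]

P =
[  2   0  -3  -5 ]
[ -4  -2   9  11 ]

First compute TP:
[[-14,  -2,  24,  36],
 [ 10,   4, -21, -27],
 [ -6,   0,   9,  15],
 [ 24,   6, -45, -63]]
Now row reduce the product.
R2 ← R2 + (5/7)·R1: [0, 18/7, -27/7, -9/7]
R3 ← R3 − (3/7)·R1: [0, 6/7, -9/7, -3/7]
R4 ← R4 + (12/7)·R1: [0, 18/7, -27/7, -9/7]
R3 ← R3 − (1/3)·R2: [0, 0, 0, 0]
R4 ← R4 − R2: [0, 0, 0, 0]
2 nonzero rows, so rank(TP) = 2.

2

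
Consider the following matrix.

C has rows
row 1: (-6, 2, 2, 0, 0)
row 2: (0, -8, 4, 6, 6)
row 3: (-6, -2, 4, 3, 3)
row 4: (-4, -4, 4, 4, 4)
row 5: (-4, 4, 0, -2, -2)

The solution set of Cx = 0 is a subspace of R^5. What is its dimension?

Row reduce to echelon form.
R3 ← R3 − R1: [0, -4, 2, 3, 3]
R4 ← R4 − (2/3)·R1: [0, -16/3, 8/3, 4, 4]
R5 ← R5 − (2/3)·R1: [0, 8/3, -4/3, -2, -2]
R3 ← R3 − (1/2)·R2: [0, 0, 0, 0, 0]
R4 ← R4 − (2/3)·R2: [0, 0, 0, 0, 0]
R5 ← R5 + (1/3)·R2: [0, 0, 0, 0, 0]
2 nonzero rows, so rank(C) = 2.
C has 5 columns; by rank–nullity, nullity = 5 − 2 = 3.

3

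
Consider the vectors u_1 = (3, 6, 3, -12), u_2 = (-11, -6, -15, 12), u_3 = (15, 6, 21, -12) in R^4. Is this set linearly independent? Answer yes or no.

Form the matrix with these vectors as rows and row reduce.
R2 ← R2 + (11/3)·R1: [0, 16, -4, -32]
R3 ← R3 − (5)·R1: [0, -24, 6, 48]
R3 ← R3 + (3/2)·R2: [0, 0, 0, 0]
2 nonzero rows, so the 3 vectors span a space of dimension 2.
Since 2 < 3, the vectors are linearly dependent.

no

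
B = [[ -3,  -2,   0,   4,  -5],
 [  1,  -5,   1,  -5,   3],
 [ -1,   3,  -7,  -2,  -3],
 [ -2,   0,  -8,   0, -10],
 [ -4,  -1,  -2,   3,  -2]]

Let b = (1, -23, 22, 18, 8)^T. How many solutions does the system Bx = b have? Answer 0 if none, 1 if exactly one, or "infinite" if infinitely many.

Row reduce the augmented matrix [B | b].
R2 ← R2 + (1/3)·R1: [0, -17/3, 1, -11/3, 4/3, -68/3]
R3 ← R3 − (1/3)·R1: [0, 11/3, -7, -10/3, -4/3, 65/3]
R4 ← R4 − (2/3)·R1: [0, 4/3, -8, -8/3, -20/3, 52/3]
R5 ← R5 − (4/3)·R1: [0, 5/3, -2, -7/3, 14/3, 20/3]
R3 ← R3 + (11/17)·R2: [0, 0, -108/17, -97/17, -8/17, 7]
R4 ← R4 + (4/17)·R2: [0, 0, -132/17, -60/17, -108/17, 12]
R5 ← R5 + (5/17)·R2: [0, 0, -29/17, -58/17, 86/17, 0]
R4 ← R4 − (11/9)·R3: [0, 0, 0, 31/9, -52/9, 31/9]
R5 ← R5 − (29/108)·R3: [0, 0, 0, -203/108, 140/27, -203/108]
R5 ← R5 + (203/372)·R4: [0, 0, 0, 0, 63/31, 0]
The echelon form has 5 nonzero rows, and every pivot lies in the first 5 columns, so rank(B) = rank([B|b]) = 5.
The system is consistent.
rank = 5 = number of unknowns, so the solution is unique.

1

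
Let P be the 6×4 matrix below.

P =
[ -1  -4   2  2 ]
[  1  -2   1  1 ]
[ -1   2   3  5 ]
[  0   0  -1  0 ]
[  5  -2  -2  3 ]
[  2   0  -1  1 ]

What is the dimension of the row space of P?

Row reduce to echelon form.
R2 ← R2 + R1: [0, -6, 3, 3]
R3 ← R3 − R1: [0, 6, 1, 3]
R5 ← R5 + (5)·R1: [0, -22, 8, 13]
R6 ← R6 + (2)·R1: [0, -8, 3, 5]
R3 ← R3 + R2: [0, 0, 4, 6]
R5 ← R5 − (11/3)·R2: [0, 0, -3, 2]
R6 ← R6 − (4/3)·R2: [0, 0, -1, 1]
R4 ← R4 + (1/4)·R3: [0, 0, 0, 3/2]
R5 ← R5 + (3/4)·R3: [0, 0, 0, 13/2]
R6 ← R6 + (1/4)·R3: [0, 0, 0, 5/2]
R5 ← R5 − (13/3)·R4: [0, 0, 0, 0]
R6 ← R6 − (5/3)·R4: [0, 0, 0, 0]
Echelon form has 4 nonzero rows, so rank(P) = 4.
The row space has dimension equal to the rank: 4.

4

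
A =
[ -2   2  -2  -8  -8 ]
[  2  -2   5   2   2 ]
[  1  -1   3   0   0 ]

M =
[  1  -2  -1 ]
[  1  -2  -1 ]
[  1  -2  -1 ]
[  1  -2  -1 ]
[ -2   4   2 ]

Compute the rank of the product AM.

1

First compute AM:
[[  6, -12,  -6],
 [  3,  -6,  -3],
 [  3,  -6,  -3]]
Now row reduce the product.
R2 ← R2 − (1/2)·R1: [0, 0, 0]
R3 ← R3 − (1/2)·R1: [0, 0, 0]
1 nonzero row, so rank(AM) = 1.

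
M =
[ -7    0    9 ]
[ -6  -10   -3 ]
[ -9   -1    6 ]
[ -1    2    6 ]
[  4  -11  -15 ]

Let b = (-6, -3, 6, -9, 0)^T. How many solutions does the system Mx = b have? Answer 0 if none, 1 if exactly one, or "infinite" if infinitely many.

Row reduce the augmented matrix [M | b].
R2 ← R2 − (6/7)·R1: [0, -10, -75/7, 15/7]
R3 ← R3 − (9/7)·R1: [0, -1, -39/7, 96/7]
R4 ← R4 − (1/7)·R1: [0, 2, 33/7, -57/7]
R5 ← R5 + (4/7)·R1: [0, -11, -69/7, -24/7]
R3 ← R3 − (1/10)·R2: [0, 0, -9/2, 27/2]
R4 ← R4 + (1/5)·R2: [0, 0, 18/7, -54/7]
R5 ← R5 − (11/10)·R2: [0, 0, 27/14, -81/14]
R4 ← R4 + (4/7)·R3: [0, 0, 0, 0]
R5 ← R5 + (3/7)·R3: [0, 0, 0, 0]
The echelon form has 3 nonzero rows, and every pivot lies in the first 3 columns, so rank(M) = rank([M|b]) = 3.
The system is consistent.
rank = 3 = number of unknowns, so the solution is unique.

1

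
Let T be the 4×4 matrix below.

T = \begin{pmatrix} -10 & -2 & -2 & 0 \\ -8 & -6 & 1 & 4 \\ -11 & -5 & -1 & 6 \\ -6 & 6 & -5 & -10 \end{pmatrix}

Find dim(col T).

Row reduce to echelon form.
R2 ← R2 − (4/5)·R1: [0, -22/5, 13/5, 4]
R3 ← R3 − (11/10)·R1: [0, -14/5, 6/5, 6]
R4 ← R4 − (3/5)·R1: [0, 36/5, -19/5, -10]
R3 ← R3 − (7/11)·R2: [0, 0, -5/11, 38/11]
R4 ← R4 + (18/11)·R2: [0, 0, 5/11, -38/11]
R4 ← R4 + R3: [0, 0, 0, 0]
Echelon form has 3 nonzero rows, so rank(T) = 3.
The column space has dimension equal to the rank: 3.

3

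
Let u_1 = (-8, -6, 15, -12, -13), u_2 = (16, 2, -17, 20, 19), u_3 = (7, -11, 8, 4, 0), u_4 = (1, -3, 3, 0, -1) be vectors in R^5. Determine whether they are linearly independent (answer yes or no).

no

Form the matrix with these vectors as rows and row reduce.
R2 ← R2 + (2)·R1: [0, -10, 13, -4, -7]
R3 ← R3 + (7/8)·R1: [0, -65/4, 169/8, -13/2, -91/8]
R4 ← R4 + (1/8)·R1: [0, -15/4, 39/8, -3/2, -21/8]
R3 ← R3 − (13/8)·R2: [0, 0, 0, 0, 0]
R4 ← R4 − (3/8)·R2: [0, 0, 0, 0, 0]
2 nonzero rows, so the 4 vectors span a space of dimension 2.
Since 2 < 4, the vectors are linearly dependent.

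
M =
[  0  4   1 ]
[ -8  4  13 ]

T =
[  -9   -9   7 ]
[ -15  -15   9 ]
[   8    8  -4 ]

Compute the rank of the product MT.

2

First compute MT:
[[-52, -52,  32],
 [116, 116, -72]]
Now row reduce the product.
R2 ← R2 + (29/13)·R1: [0, 0, -8/13]
2 nonzero rows, so rank(MT) = 2.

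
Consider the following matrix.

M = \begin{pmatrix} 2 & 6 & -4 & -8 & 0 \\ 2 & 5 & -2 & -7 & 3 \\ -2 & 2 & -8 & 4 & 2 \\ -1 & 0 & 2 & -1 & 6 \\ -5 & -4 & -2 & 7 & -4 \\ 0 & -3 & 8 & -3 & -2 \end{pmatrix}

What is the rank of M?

4

Row reduce to echelon form.
R2 ← R2 − R1: [0, -1, 2, 1, 3]
R3 ← R3 + R1: [0, 8, -12, -4, 2]
R4 ← R4 + (1/2)·R1: [0, 3, 0, -5, 6]
R5 ← R5 + (5/2)·R1: [0, 11, -12, -13, -4]
R3 ← R3 + (8)·R2: [0, 0, 4, 4, 26]
R4 ← R4 + (3)·R2: [0, 0, 6, -2, 15]
R5 ← R5 + (11)·R2: [0, 0, 10, -2, 29]
R6 ← R6 − (3)·R2: [0, 0, 2, -6, -11]
R4 ← R4 − (3/2)·R3: [0, 0, 0, -8, -24]
R5 ← R5 − (5/2)·R3: [0, 0, 0, -12, -36]
R6 ← R6 − (1/2)·R3: [0, 0, 0, -8, -24]
R5 ← R5 − (3/2)·R4: [0, 0, 0, 0, 0]
R6 ← R6 − R4: [0, 0, 0, 0, 0]
Echelon form has 4 nonzero rows, so rank(M) = 4.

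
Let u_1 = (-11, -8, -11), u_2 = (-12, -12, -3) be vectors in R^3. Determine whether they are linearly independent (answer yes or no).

Form the matrix with these vectors as rows and row reduce.
R2 ← R2 − (12/11)·R1: [0, -36/11, 9]
2 nonzero rows, so the 2 vectors span a space of dimension 2.
Since 2 = 2, the vectors are linearly independent.

yes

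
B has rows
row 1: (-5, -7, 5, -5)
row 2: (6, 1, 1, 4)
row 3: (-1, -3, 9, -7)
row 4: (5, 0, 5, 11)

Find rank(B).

4

Row reduce to echelon form.
R2 ← R2 + (6/5)·R1: [0, -37/5, 7, -2]
R3 ← R3 − (1/5)·R1: [0, -8/5, 8, -6]
R4 ← R4 + R1: [0, -7, 10, 6]
R3 ← R3 − (8/37)·R2: [0, 0, 240/37, -206/37]
R4 ← R4 − (35/37)·R2: [0, 0, 125/37, 292/37]
R4 ← R4 − (25/48)·R3: [0, 0, 0, 259/24]
Echelon form has 4 nonzero rows, so rank(B) = 4.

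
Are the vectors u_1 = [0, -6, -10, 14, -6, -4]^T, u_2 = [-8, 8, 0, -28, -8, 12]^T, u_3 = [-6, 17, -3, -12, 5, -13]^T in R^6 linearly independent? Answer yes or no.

Form the matrix with these vectors as rows and row reduce.
Swap R1 ↔ R2
R3 ← R3 − (3/4)·R1: [0, 11, -3, 9, 11, -22]
R3 ← R3 + (11/6)·R2: [0, 0, -64/3, 104/3, 0, -88/3]
3 nonzero rows, so the 3 vectors span a space of dimension 3.
Since 3 = 3, the vectors are linearly independent.

yes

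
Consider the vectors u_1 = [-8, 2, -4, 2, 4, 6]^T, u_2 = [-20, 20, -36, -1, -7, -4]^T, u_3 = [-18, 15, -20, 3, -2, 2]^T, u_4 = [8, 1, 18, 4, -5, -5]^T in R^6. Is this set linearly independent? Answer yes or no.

Form the matrix with these vectors as rows and row reduce.
R2 ← R2 − (5/2)·R1: [0, 15, -26, -6, -17, -19]
R3 ← R3 − (9/4)·R1: [0, 21/2, -11, -3/2, -11, -23/2]
R4 ← R4 + R1: [0, 3, 14, 6, -1, 1]
R3 ← R3 − (7/10)·R2: [0, 0, 36/5, 27/10, 9/10, 9/5]
R4 ← R4 − (1/5)·R2: [0, 0, 96/5, 36/5, 12/5, 24/5]
R4 ← R4 − (8/3)·R3: [0, 0, 0, 0, 0, 0]
3 nonzero rows, so the 4 vectors span a space of dimension 3.
Since 3 < 4, the vectors are linearly dependent.

no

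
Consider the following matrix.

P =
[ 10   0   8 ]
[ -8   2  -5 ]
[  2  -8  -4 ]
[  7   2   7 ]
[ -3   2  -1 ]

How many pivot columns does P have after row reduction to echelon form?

Row reduce to echelon form.
R2 ← R2 + (4/5)·R1: [0, 2, 7/5]
R3 ← R3 − (1/5)·R1: [0, -8, -28/5]
R4 ← R4 − (7/10)·R1: [0, 2, 7/5]
R5 ← R5 + (3/10)·R1: [0, 2, 7/5]
R3 ← R3 + (4)·R2: [0, 0, 0]
R4 ← R4 − R2: [0, 0, 0]
R5 ← R5 − R2: [0, 0, 0]
Echelon form has 2 nonzero rows, so rank(P) = 2.
Each nonzero row contributes one pivot column: 2 pivot columns.

2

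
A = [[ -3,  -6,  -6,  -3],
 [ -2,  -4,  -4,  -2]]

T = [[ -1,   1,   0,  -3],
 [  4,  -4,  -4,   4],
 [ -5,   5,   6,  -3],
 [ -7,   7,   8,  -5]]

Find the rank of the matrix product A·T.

First compute AT:
[[ 30, -30, -36,  18],
 [ 20, -20, -24,  12]]
Now row reduce the product.
R2 ← R2 − (2/3)·R1: [0, 0, 0, 0]
1 nonzero row, so rank(AT) = 1.

1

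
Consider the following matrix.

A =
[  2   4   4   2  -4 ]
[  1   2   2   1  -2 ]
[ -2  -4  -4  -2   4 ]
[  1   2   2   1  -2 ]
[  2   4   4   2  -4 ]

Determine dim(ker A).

4

Row reduce to echelon form.
R2 ← R2 − (1/2)·R1: [0, 0, 0, 0, 0]
R3 ← R3 + R1: [0, 0, 0, 0, 0]
R4 ← R4 − (1/2)·R1: [0, 0, 0, 0, 0]
R5 ← R5 − R1: [0, 0, 0, 0, 0]
1 nonzero row, so rank(A) = 1.
A has 5 columns; by rank–nullity, nullity = 5 − 1 = 4.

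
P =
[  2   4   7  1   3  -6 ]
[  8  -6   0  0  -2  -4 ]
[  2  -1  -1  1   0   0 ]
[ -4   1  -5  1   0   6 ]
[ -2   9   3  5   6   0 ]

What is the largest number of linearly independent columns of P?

Row reduce to echelon form.
R2 ← R2 − (4)·R1: [0, -22, -28, -4, -14, 20]
R3 ← R3 − R1: [0, -5, -8, 0, -3, 6]
R4 ← R4 + (2)·R1: [0, 9, 9, 3, 6, -6]
R5 ← R5 + R1: [0, 13, 10, 6, 9, -6]
R3 ← R3 − (5/22)·R2: [0, 0, -18/11, 10/11, 2/11, 16/11]
R4 ← R4 + (9/22)·R2: [0, 0, -27/11, 15/11, 3/11, 24/11]
R5 ← R5 + (13/22)·R2: [0, 0, -72/11, 40/11, 8/11, 64/11]
R4 ← R4 − (3/2)·R3: [0, 0, 0, 0, 0, 0]
R5 ← R5 − (4)·R3: [0, 0, 0, 0, 0, 0]
Echelon form has 3 nonzero rows, so rank(P) = 3.
The rank gives the maximum number of linearly independent columns: 3.

3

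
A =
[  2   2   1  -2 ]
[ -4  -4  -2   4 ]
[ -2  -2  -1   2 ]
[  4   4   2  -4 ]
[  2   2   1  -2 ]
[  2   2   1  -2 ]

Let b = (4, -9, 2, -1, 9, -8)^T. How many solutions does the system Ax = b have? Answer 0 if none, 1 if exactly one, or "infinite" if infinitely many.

Row reduce the augmented matrix [A | b].
R2 ← R2 + (2)·R1: [0, 0, 0, 0, -1]
R3 ← R3 + R1: [0, 0, 0, 0, 6]
R4 ← R4 − (2)·R1: [0, 0, 0, 0, -9]
R5 ← R5 − R1: [0, 0, 0, 0, 5]
R6 ← R6 − R1: [0, 0, 0, 0, -12]
R3 ← R3 + (6)·R2: [0, 0, 0, 0, 0]
R4 ← R4 − (9)·R2: [0, 0, 0, 0, 0]
R5 ← R5 + (5)·R2: [0, 0, 0, 0, 0]
R6 ← R6 − (12)·R2: [0, 0, 0, 0, 0]
The echelon form has 2 nonzero rows; the last pivot sits in the augmented column, so rank(A) = 1 but rank([A|b]) = 2.
Since the ranks differ, the system is inconsistent.
It has no solutions.

0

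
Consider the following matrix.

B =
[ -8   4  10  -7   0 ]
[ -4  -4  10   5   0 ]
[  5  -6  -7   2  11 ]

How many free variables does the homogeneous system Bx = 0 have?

2

Row reduce to echelon form.
R2 ← R2 − (1/2)·R1: [0, -6, 5, 17/2, 0]
R3 ← R3 + (5/8)·R1: [0, -7/2, -3/4, -19/8, 11]
R3 ← R3 − (7/12)·R2: [0, 0, -11/3, -22/3, 11]
3 nonzero rows, so rank(B) = 3.
B has 5 columns; by rank–nullity, nullity = 5 − 3 = 2.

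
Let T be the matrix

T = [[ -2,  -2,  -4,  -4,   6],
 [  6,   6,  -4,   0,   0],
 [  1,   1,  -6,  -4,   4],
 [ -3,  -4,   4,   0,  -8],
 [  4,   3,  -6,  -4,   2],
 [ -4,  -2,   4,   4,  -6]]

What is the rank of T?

4

Row reduce to echelon form.
R2 ← R2 + (3)·R1: [0, 0, -16, -12, 18]
R3 ← R3 + (1/2)·R1: [0, 0, -8, -6, 7]
R4 ← R4 − (3/2)·R1: [0, -1, 10, 6, -17]
R5 ← R5 + (2)·R1: [0, -1, -14, -12, 14]
R6 ← R6 − (2)·R1: [0, 2, 12, 12, -18]
Swap R2 ↔ R4
R5 ← R5 − R2: [0, 0, -24, -18, 31]
R6 ← R6 + (2)·R2: [0, 0, 32, 24, -52]
R4 ← R4 − (2)·R3: [0, 0, 0, 0, 4]
R5 ← R5 − (3)·R3: [0, 0, 0, 0, 10]
R6 ← R6 + (4)·R3: [0, 0, 0, 0, -24]
R5 ← R5 − (5/2)·R4: [0, 0, 0, 0, 0]
R6 ← R6 + (6)·R4: [0, 0, 0, 0, 0]
Echelon form has 4 nonzero rows, so rank(T) = 4.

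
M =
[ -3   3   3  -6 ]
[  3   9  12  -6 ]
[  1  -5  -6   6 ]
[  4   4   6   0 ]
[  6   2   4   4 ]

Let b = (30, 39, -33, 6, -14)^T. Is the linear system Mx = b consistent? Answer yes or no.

yes

Row reduce the augmented matrix [M | b].
R2 ← R2 + R1: [0, 12, 15, -12, 69]
R3 ← R3 + (1/3)·R1: [0, -4, -5, 4, -23]
R4 ← R4 + (4/3)·R1: [0, 8, 10, -8, 46]
R5 ← R5 + (2)·R1: [0, 8, 10, -8, 46]
R3 ← R3 + (1/3)·R2: [0, 0, 0, 0, 0]
R4 ← R4 − (2/3)·R2: [0, 0, 0, 0, 0]
R5 ← R5 − (2/3)·R2: [0, 0, 0, 0, 0]
The echelon form has 2 nonzero rows, and every pivot lies in the first 4 columns, so rank(M) = rank([M|b]) = 2.
The system is consistent.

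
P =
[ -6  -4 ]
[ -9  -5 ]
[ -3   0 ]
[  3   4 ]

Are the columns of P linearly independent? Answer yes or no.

Row reduce P to echelon form.
R2 ← R2 − (3/2)·R1: [0, 1]
R3 ← R3 − (1/2)·R1: [0, 2]
R4 ← R4 + (1/2)·R1: [0, 2]
R3 ← R3 − (2)·R2: [0, 0]
R4 ← R4 − (2)·R2: [0, 0]
2 pivots among 2 columns.
Every column is a pivot column, so the columns are linearly independent.

yes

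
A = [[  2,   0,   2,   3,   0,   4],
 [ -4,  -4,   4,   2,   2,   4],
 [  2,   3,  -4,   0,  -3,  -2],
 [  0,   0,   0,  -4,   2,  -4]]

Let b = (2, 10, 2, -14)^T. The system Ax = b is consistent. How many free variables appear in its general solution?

3

Row reduce the augmented matrix [A | b].
R2 ← R2 + (2)·R1: [0, -4, 8, 8, 2, 12, 14]
R3 ← R3 − R1: [0, 3, -6, -3, -3, -6, 0]
R3 ← R3 + (3/4)·R2: [0, 0, 0, 3, -3/2, 3, 21/2]
R4 ← R4 + (4/3)·R3: [0, 0, 0, 0, 0, 0, 0]
The echelon form has 3 nonzero rows, and every pivot lies in the first 6 columns, so rank(A) = rank([A|b]) = 3.
The system is consistent.
Free variables = (unknowns) − (rank) = 6 − 3 = 3.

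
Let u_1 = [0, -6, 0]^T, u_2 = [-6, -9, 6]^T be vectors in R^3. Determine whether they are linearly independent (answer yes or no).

yes

Form the matrix with these vectors as rows and row reduce.
Swap R1 ↔ R2
2 nonzero rows, so the 2 vectors span a space of dimension 2.
Since 2 = 2, the vectors are linearly independent.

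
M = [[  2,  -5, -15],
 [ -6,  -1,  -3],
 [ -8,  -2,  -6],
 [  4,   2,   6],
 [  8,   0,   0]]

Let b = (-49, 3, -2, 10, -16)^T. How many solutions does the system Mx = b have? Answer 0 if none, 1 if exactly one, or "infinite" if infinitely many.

infinite

Row reduce the augmented matrix [M | b].
R2 ← R2 + (3)·R1: [0, -16, -48, -144]
R3 ← R3 + (4)·R1: [0, -22, -66, -198]
R4 ← R4 − (2)·R1: [0, 12, 36, 108]
R5 ← R5 − (4)·R1: [0, 20, 60, 180]
R3 ← R3 − (11/8)·R2: [0, 0, 0, 0]
R4 ← R4 + (3/4)·R2: [0, 0, 0, 0]
R5 ← R5 + (5/4)·R2: [0, 0, 0, 0]
The echelon form has 2 nonzero rows, and every pivot lies in the first 3 columns, so rank(M) = rank([M|b]) = 2.
The system is consistent.
rank = 2 < 3 unknowns, so there are infinitely many solutions.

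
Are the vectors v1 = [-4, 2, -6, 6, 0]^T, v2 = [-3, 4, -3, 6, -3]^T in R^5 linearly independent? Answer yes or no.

yes

Form the matrix with these vectors as rows and row reduce.
R2 ← R2 − (3/4)·R1: [0, 5/2, 3/2, 3/2, -3]
2 nonzero rows, so the 2 vectors span a space of dimension 2.
Since 2 = 2, the vectors are linearly independent.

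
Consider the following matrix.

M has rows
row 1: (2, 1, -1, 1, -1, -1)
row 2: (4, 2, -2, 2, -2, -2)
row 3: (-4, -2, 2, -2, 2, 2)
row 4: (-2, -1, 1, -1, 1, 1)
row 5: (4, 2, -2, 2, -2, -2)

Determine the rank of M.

1

Row reduce to echelon form.
R2 ← R2 − (2)·R1: [0, 0, 0, 0, 0, 0]
R3 ← R3 + (2)·R1: [0, 0, 0, 0, 0, 0]
R4 ← R4 + R1: [0, 0, 0, 0, 0, 0]
R5 ← R5 − (2)·R1: [0, 0, 0, 0, 0, 0]
Echelon form has 1 nonzero row, so rank(M) = 1.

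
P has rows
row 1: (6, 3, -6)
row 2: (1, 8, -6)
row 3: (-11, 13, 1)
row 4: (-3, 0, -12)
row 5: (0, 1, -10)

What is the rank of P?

3

Row reduce to echelon form.
R2 ← R2 − (1/6)·R1: [0, 15/2, -5]
R3 ← R3 + (11/6)·R1: [0, 37/2, -10]
R4 ← R4 + (1/2)·R1: [0, 3/2, -15]
R3 ← R3 − (37/15)·R2: [0, 0, 7/3]
R4 ← R4 − (1/5)·R2: [0, 0, -14]
R5 ← R5 − (2/15)·R2: [0, 0, -28/3]
R4 ← R4 + (6)·R3: [0, 0, 0]
R5 ← R5 + (4)·R3: [0, 0, 0]
Echelon form has 3 nonzero rows, so rank(P) = 3.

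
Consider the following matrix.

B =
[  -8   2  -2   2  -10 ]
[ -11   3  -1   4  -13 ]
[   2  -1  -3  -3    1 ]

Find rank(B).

2

Row reduce to echelon form.
R2 ← R2 − (11/8)·R1: [0, 1/4, 7/4, 5/4, 3/4]
R3 ← R3 + (1/4)·R1: [0, -1/2, -7/2, -5/2, -3/2]
R3 ← R3 + (2)·R2: [0, 0, 0, 0, 0]
Echelon form has 2 nonzero rows, so rank(B) = 2.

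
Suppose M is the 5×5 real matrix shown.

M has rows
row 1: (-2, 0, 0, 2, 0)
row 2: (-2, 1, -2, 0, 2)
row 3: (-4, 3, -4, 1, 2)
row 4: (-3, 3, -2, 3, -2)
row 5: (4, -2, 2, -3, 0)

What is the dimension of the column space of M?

Row reduce to echelon form.
R2 ← R2 − R1: [0, 1, -2, -2, 2]
R3 ← R3 − (2)·R1: [0, 3, -4, -3, 2]
R4 ← R4 − (3/2)·R1: [0, 3, -2, 0, -2]
R5 ← R5 + (2)·R1: [0, -2, 2, 1, 0]
R3 ← R3 − (3)·R2: [0, 0, 2, 3, -4]
R4 ← R4 − (3)·R2: [0, 0, 4, 6, -8]
R5 ← R5 + (2)·R2: [0, 0, -2, -3, 4]
R4 ← R4 − (2)·R3: [0, 0, 0, 0, 0]
R5 ← R5 + R3: [0, 0, 0, 0, 0]
Echelon form has 3 nonzero rows, so rank(M) = 3.
The column space has dimension equal to the rank: 3.

3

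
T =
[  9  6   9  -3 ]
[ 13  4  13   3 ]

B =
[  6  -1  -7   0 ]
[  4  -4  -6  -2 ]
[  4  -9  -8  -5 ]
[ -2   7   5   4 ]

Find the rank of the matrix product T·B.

2

First compute TB:
[[120, -135, -186, -69],
 [140, -125, -204, -61]]
Now row reduce the product.
R2 ← R2 − (7/6)·R1: [0, 65/2, 13, 39/2]
2 nonzero rows, so rank(TB) = 2.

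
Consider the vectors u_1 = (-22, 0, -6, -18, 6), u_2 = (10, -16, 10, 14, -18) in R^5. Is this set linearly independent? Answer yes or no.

Form the matrix with these vectors as rows and row reduce.
R2 ← R2 + (5/11)·R1: [0, -16, 80/11, 64/11, -168/11]
2 nonzero rows, so the 2 vectors span a space of dimension 2.
Since 2 = 2, the vectors are linearly independent.

yes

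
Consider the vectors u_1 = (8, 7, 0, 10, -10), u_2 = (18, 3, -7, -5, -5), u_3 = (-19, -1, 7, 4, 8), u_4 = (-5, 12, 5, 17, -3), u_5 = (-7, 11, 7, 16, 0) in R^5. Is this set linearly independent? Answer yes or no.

yes

Form the matrix with these vectors as rows and row reduce.
R2 ← R2 − (9/4)·R1: [0, -51/4, -7, -55/2, 35/2]
R3 ← R3 + (19/8)·R1: [0, 125/8, 7, 111/4, -63/4]
R4 ← R4 + (5/8)·R1: [0, 131/8, 5, 93/4, -37/4]
R5 ← R5 + (7/8)·R1: [0, 137/8, 7, 99/4, -35/4]
R3 ← R3 + (125/102)·R2: [0, 0, -161/102, -607/102, 581/102]
R4 ← R4 + (131/102)·R2: [0, 0, -407/102, -1231/102, 1349/102]
R5 ← R5 + (137/102)·R2: [0, 0, -245/102, -1243/102, 1505/102]
R4 ← R4 − (407/161)·R3: [0, 0, 0, 479/161, -27/23]
R5 ← R5 − (35/23)·R3: [0, 0, 0, -72/23, 140/23]
R5 ← R5 + (504/479)·R4: [0, 0, 0, 0, 2324/479]
5 nonzero rows, so the 5 vectors span a space of dimension 5.
Since 5 = 5, the vectors are linearly independent.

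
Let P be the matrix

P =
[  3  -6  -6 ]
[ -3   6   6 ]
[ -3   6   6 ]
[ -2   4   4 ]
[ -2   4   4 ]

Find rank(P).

1

Row reduce to echelon form.
R2 ← R2 + R1: [0, 0, 0]
R3 ← R3 + R1: [0, 0, 0]
R4 ← R4 + (2/3)·R1: [0, 0, 0]
R5 ← R5 + (2/3)·R1: [0, 0, 0]
Echelon form has 1 nonzero row, so rank(P) = 1.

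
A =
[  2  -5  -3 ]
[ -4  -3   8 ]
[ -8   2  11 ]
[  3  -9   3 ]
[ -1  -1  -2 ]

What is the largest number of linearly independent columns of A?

Row reduce to echelon form.
R2 ← R2 + (2)·R1: [0, -13, 2]
R3 ← R3 + (4)·R1: [0, -18, -1]
R4 ← R4 − (3/2)·R1: [0, -3/2, 15/2]
R5 ← R5 + (1/2)·R1: [0, -7/2, -7/2]
R3 ← R3 − (18/13)·R2: [0, 0, -49/13]
R4 ← R4 − (3/26)·R2: [0, 0, 189/26]
R5 ← R5 − (7/26)·R2: [0, 0, -105/26]
R4 ← R4 + (27/14)·R3: [0, 0, 0]
R5 ← R5 − (15/14)·R3: [0, 0, 0]
Echelon form has 3 nonzero rows, so rank(A) = 3.
The rank gives the maximum number of linearly independent columns: 3.

3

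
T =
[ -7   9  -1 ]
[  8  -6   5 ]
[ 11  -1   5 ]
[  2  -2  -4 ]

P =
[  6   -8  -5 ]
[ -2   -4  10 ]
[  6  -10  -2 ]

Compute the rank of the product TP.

3

First compute TP:
[[-66,  30, 127],
 [ 90, -90, -110],
 [ 98, -134, -75],
 [ -8,  32, -22]]
Now row reduce the product.
R2 ← R2 + (15/11)·R1: [0, -540/11, 695/11]
R3 ← R3 + (49/33)·R1: [0, -984/11, 3748/33]
R4 ← R4 − (4/33)·R1: [0, 312/11, -1234/33]
R3 ← R3 − (82/45)·R2: [0, 0, -14/9]
R4 ← R4 + (26/45)·R2: [0, 0, -8/9]
R4 ← R4 − (4/7)·R3: [0, 0, 0]
3 nonzero rows, so rank(TP) = 3.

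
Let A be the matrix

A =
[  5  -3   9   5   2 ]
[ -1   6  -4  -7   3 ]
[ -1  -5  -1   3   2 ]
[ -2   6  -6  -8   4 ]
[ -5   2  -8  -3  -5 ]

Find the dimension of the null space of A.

2

Row reduce to echelon form.
R2 ← R2 + (1/5)·R1: [0, 27/5, -11/5, -6, 17/5]
R3 ← R3 + (1/5)·R1: [0, -28/5, 4/5, 4, 12/5]
R4 ← R4 + (2/5)·R1: [0, 24/5, -12/5, -6, 24/5]
R5 ← R5 + R1: [0, -1, 1, 2, -3]
R3 ← R3 + (28/27)·R2: [0, 0, -40/27, -20/9, 160/27]
R4 ← R4 − (8/9)·R2: [0, 0, -4/9, -2/3, 16/9]
R5 ← R5 + (5/27)·R2: [0, 0, 16/27, 8/9, -64/27]
R4 ← R4 − (3/10)·R3: [0, 0, 0, 0, 0]
R5 ← R5 + (2/5)·R3: [0, 0, 0, 0, 0]
3 nonzero rows, so rank(A) = 3.
A has 5 columns; by rank–nullity, nullity = 5 − 3 = 2.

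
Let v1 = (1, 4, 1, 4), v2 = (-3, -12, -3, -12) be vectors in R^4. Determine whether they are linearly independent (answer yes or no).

no

Form the matrix with these vectors as rows and row reduce.
R2 ← R2 + (3)·R1: [0, 0, 0, 0]
1 nonzero row, so the 2 vectors span a space of dimension 1.
Since 1 < 2, the vectors are linearly dependent.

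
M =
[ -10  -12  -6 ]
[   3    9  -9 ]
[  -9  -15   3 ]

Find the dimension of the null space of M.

1

Row reduce to echelon form.
R2 ← R2 + (3/10)·R1: [0, 27/5, -54/5]
R3 ← R3 − (9/10)·R1: [0, -21/5, 42/5]
R3 ← R3 + (7/9)·R2: [0, 0, 0]
2 nonzero rows, so rank(M) = 2.
M has 3 columns; by rank–nullity, nullity = 3 − 2 = 1.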